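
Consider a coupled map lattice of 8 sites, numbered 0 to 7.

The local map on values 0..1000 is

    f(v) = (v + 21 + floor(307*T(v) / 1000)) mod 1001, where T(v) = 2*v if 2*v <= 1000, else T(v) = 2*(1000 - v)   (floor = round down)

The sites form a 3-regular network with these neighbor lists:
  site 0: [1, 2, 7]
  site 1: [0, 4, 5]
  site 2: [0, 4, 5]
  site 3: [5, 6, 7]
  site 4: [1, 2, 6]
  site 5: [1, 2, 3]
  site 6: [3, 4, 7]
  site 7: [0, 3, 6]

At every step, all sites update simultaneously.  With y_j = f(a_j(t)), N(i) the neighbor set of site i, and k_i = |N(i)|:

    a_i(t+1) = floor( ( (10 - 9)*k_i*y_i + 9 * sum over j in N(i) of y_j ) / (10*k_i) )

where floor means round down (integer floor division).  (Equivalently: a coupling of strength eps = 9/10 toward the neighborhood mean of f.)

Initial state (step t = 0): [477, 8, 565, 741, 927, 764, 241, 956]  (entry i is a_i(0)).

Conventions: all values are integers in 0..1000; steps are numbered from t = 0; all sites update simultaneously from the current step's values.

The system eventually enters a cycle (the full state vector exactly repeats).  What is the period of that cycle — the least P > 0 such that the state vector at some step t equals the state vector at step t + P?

Answer: 3
Key observation: The state at step 18, [962, 806, 806, 929, 962, 962, 929, 929], reappears at step 21 — and no state repeats earlier — so the cycle the system enters has period 3.

Derivation:
t=0: [477, 8, 565, 741, 927, 764, 241, 956]
t=1: [345, 816, 898, 494, 487, 635, 615, 636]
t=2: [900, 774, 777, 871, 921, 912, 838, 768]
t=3: [937, 981, 981, 959, 946, 950, 963, 966]
t=4: [108, 600, 600, 3, 108, 8, 303, 302]
t=5: [691, 213, 213, 317, 692, 530, 269, 269]
t=6: [445, 829, 829, 577, 445, 461, 612, 611]
t=7: [907, 768, 768, 837, 907, 906, 826, 827]
t=8: [943, 979, 979, 963, 943, 944, 964, 964]
t=9: [108, 899, 899, 303, 108, 108, 303, 303]
t=10: [761, 273, 273, 415, 761, 761, 415, 415]
t=11: [576, 881, 881, 761, 576, 576, 761, 761]
t=12: [949, 868, 868, 906, 949, 949, 906, 906]
t=13: [877, 97, 97, 688, 877, 877, 688, 688]
t=14: [473, 893, 893, 921, 473, 473, 921, 921]
t=15: [962, 803, 803, 928, 962, 962, 928, 928]
t=16: [864, 98, 98, 696, 864, 864, 696, 696]
t=17: [475, 889, 889, 922, 475, 475, 922, 922]
t=18: [962, 806, 806, 929, 962, 962, 929, 929]
t=19: [866, 99, 99, 696, 866, 866, 696, 696]
t=20: [475, 890, 890, 922, 475, 475, 922, 922]
t=21: [962, 806, 806, 929, 962, 962, 929, 929]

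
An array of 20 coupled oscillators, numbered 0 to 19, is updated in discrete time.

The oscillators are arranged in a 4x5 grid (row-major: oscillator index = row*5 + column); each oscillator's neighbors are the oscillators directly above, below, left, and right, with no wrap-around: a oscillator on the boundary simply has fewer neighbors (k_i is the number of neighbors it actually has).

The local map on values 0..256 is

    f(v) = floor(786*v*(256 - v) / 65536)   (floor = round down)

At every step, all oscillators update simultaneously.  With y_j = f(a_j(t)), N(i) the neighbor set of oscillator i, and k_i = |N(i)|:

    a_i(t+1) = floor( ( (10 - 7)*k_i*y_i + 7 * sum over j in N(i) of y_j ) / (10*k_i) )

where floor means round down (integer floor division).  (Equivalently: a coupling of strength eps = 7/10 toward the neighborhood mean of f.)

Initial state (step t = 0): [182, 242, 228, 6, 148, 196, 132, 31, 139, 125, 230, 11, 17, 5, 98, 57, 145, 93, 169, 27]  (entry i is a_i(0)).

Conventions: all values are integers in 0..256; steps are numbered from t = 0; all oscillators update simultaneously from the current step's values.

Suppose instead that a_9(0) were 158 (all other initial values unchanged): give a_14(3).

Simulating step by step:
t=0: [182, 242, 228, 6, 148, 196, 132, 31, 139, 158, 230, 11, 17, 5, 98, 57, 145, 93, 169, 27]
t=1: [111, 113, 55, 112, 128, 142, 110, 115, 111, 188, 93, 98, 68, 110, 119, 133, 139, 151, 115, 148]
t=2: [193, 178, 174, 179, 179, 190, 191, 175, 186, 182, 188, 181, 179, 186, 183, 190, 191, 183, 191, 193]
t=3: [154, 158, 168, 164, 163, 149, 157, 163, 160, 160, 153, 156, 162, 156, 155, 150, 154, 155, 151, 151]

Answer: a_14(3) = 155
Key observation: This trace re-runs the system from the modified initial state.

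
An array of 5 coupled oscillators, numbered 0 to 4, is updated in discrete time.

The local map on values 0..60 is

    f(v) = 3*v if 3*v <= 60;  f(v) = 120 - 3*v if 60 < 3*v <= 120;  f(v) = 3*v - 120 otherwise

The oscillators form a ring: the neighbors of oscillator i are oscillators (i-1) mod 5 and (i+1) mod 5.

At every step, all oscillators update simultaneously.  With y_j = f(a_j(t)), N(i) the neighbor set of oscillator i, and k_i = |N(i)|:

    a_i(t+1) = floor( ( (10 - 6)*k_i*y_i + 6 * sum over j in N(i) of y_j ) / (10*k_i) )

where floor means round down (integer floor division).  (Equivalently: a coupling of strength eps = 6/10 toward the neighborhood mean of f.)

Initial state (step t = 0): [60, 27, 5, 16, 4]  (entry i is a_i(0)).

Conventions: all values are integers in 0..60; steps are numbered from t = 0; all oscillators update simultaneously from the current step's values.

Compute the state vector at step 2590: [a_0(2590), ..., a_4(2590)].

Simulating step by step:
t=0: [60, 27, 5, 16, 4]
t=1: [39, 38, 32, 27, 37]
t=2: [5, 10, 23, 25, 16]
t=3: [29, 31, 42, 47, 37]
t=4: [24, 22, 16, 12, 19]
t=5: [52, 50, 46, 45, 48]
t=6: [30, 28, 20, 18, 24]
t=7: [37, 41, 51, 54, 44]
t=8: [8, 13, 26, 30, 20]
t=9: [39, 35, 37, 42, 40]
t=10: [5, 9, 9, 5, 2]
t=11: [15, 23, 23, 15, 11]
t=12: [43, 49, 49, 43, 40]
t=13: [11, 21, 21, 11, 5]
t=14: [34, 49, 49, 34, 25]
t=15: [28, 24, 24, 28, 28]
t=16: [39, 44, 44, 39, 36]
t=17: [8, 9, 9, 8, 6]
t=18: [23, 26, 26, 23, 21]
t=19: [50, 44, 44, 50, 53]
t=20: [27, 17, 17, 27, 33]
t=21: [37, 47, 47, 37, 31]
t=22: [18, 17, 17, 18, 16]
t=23: [51, 51, 51, 51, 51]
t=24: [33, 33, 33, 33, 33]
t=25: [21, 21, 21, 21, 21]
t=26: [57, 57, 57, 57, 57]
t=27: [51, 51, 51, 51, 51]

Answer: [57, 57, 57, 57, 57]
Key observation: The state at step 23, [51, 51, 51, 51, 51], reappears at step 27: the system is in a cycle of period 4 from step 23 on.  Therefore the state at step 2590 equals the state at step 23 + ((2590 - 23) mod 4) = 26, which is [57, 57, 57, 57, 57].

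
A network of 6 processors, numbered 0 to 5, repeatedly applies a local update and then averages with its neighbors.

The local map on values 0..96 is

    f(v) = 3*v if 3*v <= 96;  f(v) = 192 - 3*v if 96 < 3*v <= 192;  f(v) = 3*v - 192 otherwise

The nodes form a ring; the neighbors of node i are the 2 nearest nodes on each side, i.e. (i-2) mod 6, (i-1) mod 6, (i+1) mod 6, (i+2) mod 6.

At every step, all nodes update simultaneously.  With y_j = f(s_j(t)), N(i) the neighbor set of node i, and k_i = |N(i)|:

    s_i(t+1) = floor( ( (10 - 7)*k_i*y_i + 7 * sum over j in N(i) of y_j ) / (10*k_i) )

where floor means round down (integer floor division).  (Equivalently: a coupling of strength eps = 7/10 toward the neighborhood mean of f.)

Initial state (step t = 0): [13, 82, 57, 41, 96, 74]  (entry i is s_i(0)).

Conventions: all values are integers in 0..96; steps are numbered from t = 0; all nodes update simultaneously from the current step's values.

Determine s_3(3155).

Simulating step by step:
t=0: [13, 82, 57, 41, 96, 74]
t=1: [46, 44, 51, 55, 56, 54]
t=2: [42, 44, 40, 34, 33, 37]
t=3: [73, 72, 75, 80, 81, 78]
t=4: [34, 33, 36, 40, 41, 38]
t=5: [83, 84, 81, 78, 77, 80]
t=6: [51, 52, 49, 47, 46, 49]
t=7: [43, 42, 45, 46, 47, 45]
t=8: [59, 60, 58, 56, 55, 58]
t=9: [17, 16, 19, 20, 21, 19]
t=10: [54, 53, 55, 57, 58, 55]
t=11: [27, 28, 25, 24, 23, 25]
t=12: [77, 78, 76, 74, 73, 76]
t=13: [36, 37, 34, 33, 32, 34]
t=14: [87, 86, 88, 90, 91, 88]
t=15: [71, 70, 73, 74, 75, 73]
t=16: [24, 23, 25, 27, 28, 25]
t=17: [74, 73, 76, 77, 78, 76]
t=18: [33, 32, 34, 36, 37, 34]
t=19: [90, 91, 88, 87, 86, 88]
t=20: [74, 75, 73, 71, 70, 73]
t=21: [27, 28, 25, 24, 23, 25]

Answer: s_3(3155) = 74
Key observation: The state at step 11, [27, 28, 25, 24, 23, 25], reappears at step 21: the system is in a cycle of period 10 from step 11 on.  Therefore the state at step 3155 equals the state at step 11 + ((3155 - 11) mod 10) = 15, which is [71, 70, 73, 74, 75, 73].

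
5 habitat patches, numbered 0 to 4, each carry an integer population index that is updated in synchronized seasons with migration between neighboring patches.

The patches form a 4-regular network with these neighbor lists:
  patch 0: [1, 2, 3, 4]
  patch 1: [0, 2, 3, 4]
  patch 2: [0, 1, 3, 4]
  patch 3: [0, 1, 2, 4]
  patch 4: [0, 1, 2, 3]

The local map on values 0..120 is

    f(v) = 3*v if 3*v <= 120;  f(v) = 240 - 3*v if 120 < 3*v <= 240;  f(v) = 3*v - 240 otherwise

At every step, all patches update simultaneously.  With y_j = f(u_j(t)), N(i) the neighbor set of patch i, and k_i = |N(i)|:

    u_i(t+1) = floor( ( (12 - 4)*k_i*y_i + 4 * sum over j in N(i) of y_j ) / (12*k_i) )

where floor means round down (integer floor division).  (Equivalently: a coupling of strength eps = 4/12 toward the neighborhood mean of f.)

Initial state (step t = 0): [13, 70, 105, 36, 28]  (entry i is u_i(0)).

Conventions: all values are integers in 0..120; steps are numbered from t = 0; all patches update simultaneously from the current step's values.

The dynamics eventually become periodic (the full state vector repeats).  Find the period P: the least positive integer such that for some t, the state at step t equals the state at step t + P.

Simulating step by step:
t=0: [13, 70, 105, 36, 28]
t=1: [50, 45, 71, 91, 77]
t=2: [74, 83, 37, 41, 27]
t=3: [38, 33, 92, 96, 75]
t=4: [92, 83, 47, 54, 34]
t=5: [48, 32, 84, 72, 86]
t=6: [76, 76, 27, 34, 31]
t=7: [32, 32, 72, 84, 79]
t=8: [75, 75, 33, 26, 21]
t=9: [31, 31, 80, 68, 59]
t=10: [78, 78, 23, 44, 60]
t=11: [24, 24, 61, 83, 55]
t=12: [65, 65, 57, 29, 67]
t=13: [50, 50, 64, 74, 46]
t=14: [81, 81, 57, 39, 88]
t=15: [19, 19, 58, 86, 32]
t=16: [57, 57, 63, 35, 80]
t=17: [64, 64, 54, 85, 24]
t=18: [49, 49, 67, 30, 63]
t=19: [84, 84, 53, 83, 60]
t=20: [21, 21, 61, 19, 49]
t=21: [64, 64, 61, 61, 82]
t=22: [46, 46, 51, 51, 21]
t=23: [96, 96, 87, 87, 73]
t=24: [41, 41, 25, 25, 25]
t=25: [106, 106, 82, 82, 82]
t=26: [60, 60, 18, 18, 18]
t=27: [58, 58, 55, 55, 55]
t=28: [68, 68, 73, 73, 73]
t=29: [32, 32, 23, 23, 23]
t=30: [89, 89, 73, 73, 73]
t=31: [25, 25, 22, 22, 22]
t=32: [72, 72, 67, 67, 67]
t=33: [27, 27, 36, 36, 36]
t=34: [87, 87, 103, 103, 103]
t=35: [33, 33, 61, 61, 61]
t=36: [88, 88, 64, 64, 64]
t=37: [30, 30, 44, 44, 44]
t=38: [94, 94, 105, 105, 105]
t=39: [50, 50, 69, 69, 69]
t=40: [75, 75, 42, 42, 42]
t=41: [39, 39, 97, 97, 97]
t=42: [100, 100, 62, 62, 62]
t=43: [58, 58, 55, 55, 55]

Answer: 16
Key observation: The state at step 27, [58, 58, 55, 55, 55], reappears at step 43 — and no state repeats earlier — so the cycle the system enters has period 16.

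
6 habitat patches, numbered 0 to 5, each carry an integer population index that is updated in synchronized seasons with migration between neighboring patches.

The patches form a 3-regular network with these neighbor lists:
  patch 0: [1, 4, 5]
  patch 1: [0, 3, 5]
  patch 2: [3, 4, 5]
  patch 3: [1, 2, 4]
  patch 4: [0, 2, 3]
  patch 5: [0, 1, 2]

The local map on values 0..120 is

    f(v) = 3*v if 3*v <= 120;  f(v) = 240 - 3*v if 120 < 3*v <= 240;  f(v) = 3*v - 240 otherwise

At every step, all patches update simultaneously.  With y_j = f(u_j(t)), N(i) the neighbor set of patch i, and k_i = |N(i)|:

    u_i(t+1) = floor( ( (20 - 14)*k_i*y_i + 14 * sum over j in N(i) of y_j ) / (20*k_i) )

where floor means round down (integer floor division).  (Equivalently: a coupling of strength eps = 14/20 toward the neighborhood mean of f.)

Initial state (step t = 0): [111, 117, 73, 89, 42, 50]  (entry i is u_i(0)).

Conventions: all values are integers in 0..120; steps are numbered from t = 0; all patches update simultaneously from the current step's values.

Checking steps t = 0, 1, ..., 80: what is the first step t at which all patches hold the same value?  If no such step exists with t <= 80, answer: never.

Answer: 31
Key observation: Synchronization is absorbing here: once all patches are equal they stay equal, and step 31 is the first all-equal step.

Derivation:
t=0: [111, 117, 73, 89, 42, 50]  (not all equal)
t=1: [101, 82, 60, 65, 67, 79]  (not all equal)
t=2: [30, 27, 38, 38, 50, 31]  (not all equal)
t=3: [88, 93, 103, 100, 101, 94]  (not all equal)
t=4: [40, 41, 59, 57, 54, 43]  (not all equal)
t=5: [107, 105, 79, 80, 82, 103]  (not all equal)
t=6: [59, 57, 18, 19, 21, 57]  (not all equal)
t=7: [65, 64, 60, 60, 59, 64]  (not all equal)
t=8: [50, 50, 57, 57, 57, 50]  (not all equal)
t=9: [85, 85, 73, 73, 73, 85]  (not all equal)
t=10: [16, 16, 19, 19, 19, 16]  (not all equal)
t=11: [50, 50, 54, 54, 54, 50]  (not all equal)
t=12: [87, 87, 80, 80, 80, 87]  (not all equal)
t=13: [16, 16, 4, 4, 4, 16]  (not all equal)
t=14: [39, 39, 20, 20, 20, 39]  (not all equal)
t=15: [103, 103, 73, 73, 73, 103]  (not all equal)
t=16: [57, 57, 32, 32, 32, 57]  (not all equal)
t=17: [75, 75, 89, 89, 89, 75]  (not all equal)
t=18: [17, 17, 24, 24, 24, 17]  (not all equal)
t=19: [55, 55, 67, 67, 67, 55]  (not all equal)
t=20: [66, 66, 47, 47, 47, 66]  (not all equal)
t=21: [55, 55, 85, 85, 85, 55]  (not all equal)
t=22: [61, 61, 29, 29, 29, 61]  (not all equal)
t=23: [64, 64, 80, 80, 80, 64]  (not all equal)
t=24: [36, 36, 11, 11, 11, 36]  (not all equal)
t=25: [90, 90, 50, 50, 50, 90]  (not all equal)
t=26: [44, 44, 76, 76, 76, 44]  (not all equal)
t=27: [85, 85, 34, 34, 34, 85]  (not all equal)
t=28: [35, 35, 81, 81, 81, 35]  (not all equal)
t=29: [81, 81, 26, 26, 26, 81]  (not all equal)
t=30: [20, 20, 60, 60, 60, 20]  (not all equal)
t=31: [60, 60, 60, 60, 60, 60]  (all equal)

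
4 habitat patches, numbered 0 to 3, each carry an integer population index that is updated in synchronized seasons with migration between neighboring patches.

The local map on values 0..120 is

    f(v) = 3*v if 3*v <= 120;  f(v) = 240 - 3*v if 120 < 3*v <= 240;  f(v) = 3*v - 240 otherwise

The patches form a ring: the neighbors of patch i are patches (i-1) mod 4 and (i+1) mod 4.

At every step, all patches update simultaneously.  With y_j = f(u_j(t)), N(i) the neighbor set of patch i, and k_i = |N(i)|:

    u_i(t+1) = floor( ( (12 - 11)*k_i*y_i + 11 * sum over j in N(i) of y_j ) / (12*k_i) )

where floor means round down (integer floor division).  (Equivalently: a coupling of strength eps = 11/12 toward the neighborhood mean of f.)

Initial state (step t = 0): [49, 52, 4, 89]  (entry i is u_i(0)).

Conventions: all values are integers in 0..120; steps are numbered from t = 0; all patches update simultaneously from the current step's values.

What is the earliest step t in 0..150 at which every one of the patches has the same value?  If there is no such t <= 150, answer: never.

Answer: 7
Key observation: Synchronization is absorbing here: once all patches are equal they stay equal, and step 7 is the first all-equal step.

Derivation:
t=0: [49, 52, 4, 89]  (not all equal)
t=1: [58, 55, 51, 50]  (not all equal)
t=2: [81, 76, 82, 77]  (not all equal)
t=3: [9, 5, 10, 4]  (not all equal)
t=4: [14, 27, 14, 27]  (not all equal)
t=5: [77, 45, 77, 45]  (not all equal)
t=6: [97, 17, 97, 17]  (not all equal)
t=7: [51, 51, 51, 51]  (all equal)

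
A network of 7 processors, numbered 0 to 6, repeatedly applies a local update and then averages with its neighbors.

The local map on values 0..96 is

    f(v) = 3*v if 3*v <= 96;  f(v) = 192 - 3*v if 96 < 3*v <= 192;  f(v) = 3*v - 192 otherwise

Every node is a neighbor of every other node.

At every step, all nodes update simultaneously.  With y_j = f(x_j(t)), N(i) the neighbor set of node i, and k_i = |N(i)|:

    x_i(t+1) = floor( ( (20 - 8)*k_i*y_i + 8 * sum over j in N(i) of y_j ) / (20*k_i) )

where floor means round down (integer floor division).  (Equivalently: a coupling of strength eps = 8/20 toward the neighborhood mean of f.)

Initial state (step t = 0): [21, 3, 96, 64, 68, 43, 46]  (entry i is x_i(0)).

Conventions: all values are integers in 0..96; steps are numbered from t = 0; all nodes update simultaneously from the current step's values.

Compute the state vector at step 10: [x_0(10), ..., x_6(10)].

Simulating step by step:
t=0: [21, 3, 96, 64, 68, 43, 46]
t=1: [53, 24, 71, 19, 26, 53, 48]
t=2: [40, 61, 34, 53, 64, 40, 48]
t=3: [60, 26, 69, 39, 21, 60, 47]
t=4: [26, 62, 28, 60, 54, 26, 47]
t=5: [64, 25, 67, 29, 38, 64, 49]
t=6: [19, 59, 24, 66, 61, 19, 43]
t=7: [49, 26, 57, 21, 23, 49, 52]
t=8: [47, 65, 35, 57, 60, 47, 43]
t=9: [46, 20, 65, 30, 25, 46, 52]
t=10: [53, 56, 26, 72, 64, 53, 44]

Answer: [53, 56, 26, 72, 64, 53, 44]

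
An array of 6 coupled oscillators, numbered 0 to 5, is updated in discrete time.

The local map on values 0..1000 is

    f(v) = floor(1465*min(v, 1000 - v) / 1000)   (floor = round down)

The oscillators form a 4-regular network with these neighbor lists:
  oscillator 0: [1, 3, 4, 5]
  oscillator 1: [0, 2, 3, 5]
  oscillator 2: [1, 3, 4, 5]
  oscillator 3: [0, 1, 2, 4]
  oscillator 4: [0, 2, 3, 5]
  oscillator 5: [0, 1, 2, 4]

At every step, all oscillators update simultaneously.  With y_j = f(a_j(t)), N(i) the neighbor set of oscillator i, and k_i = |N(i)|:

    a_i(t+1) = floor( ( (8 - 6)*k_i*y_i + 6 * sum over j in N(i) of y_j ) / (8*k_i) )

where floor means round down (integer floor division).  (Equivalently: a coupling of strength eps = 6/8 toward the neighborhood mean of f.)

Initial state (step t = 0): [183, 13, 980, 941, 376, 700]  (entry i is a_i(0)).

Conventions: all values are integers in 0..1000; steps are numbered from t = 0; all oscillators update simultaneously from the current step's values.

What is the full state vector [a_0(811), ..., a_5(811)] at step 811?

Answer: [711, 711, 711, 711, 711, 711]
Key observation: The state at step 33, [619, 619, 619, 619, 619, 619], reappears at step 45: the system is in a cycle of period 12 from step 33 on.  Therefore the state at step 811 equals the state at step 33 + ((811 - 33) mod 12) = 43, which is [711, 711, 711, 711, 711, 711].

Derivation:
t=0: [183, 13, 980, 941, 376, 700]
t=1: [272, 158, 212, 183, 291, 272]
t=2: [347, 315, 325, 322, 364, 355]
t=3: [499, 485, 491, 488, 503, 500]
t=4: [723, 720, 720, 720, 725, 724]
t=5: [406, 407, 407, 407, 405, 406]
t=6: [594, 595, 595, 595, 594, 594]
t=7: [593, 593, 593, 593, 593, 593]
t=8: [596, 596, 596, 596, 596, 596]
t=9: [591, 591, 591, 591, 591, 591]
t=10: [599, 599, 599, 599, 599, 599]
t=11: [587, 587, 587, 587, 587, 587]
t=12: [605, 605, 605, 605, 605, 605]
t=13: [578, 578, 578, 578, 578, 578]
t=14: [618, 618, 618, 618, 618, 618]
t=15: [559, 559, 559, 559, 559, 559]
t=16: [646, 646, 646, 646, 646, 646]
t=17: [518, 518, 518, 518, 518, 518]
t=18: [706, 706, 706, 706, 706, 706]
t=19: [430, 430, 430, 430, 430, 430]
t=20: [629, 629, 629, 629, 629, 629]
t=21: [543, 543, 543, 543, 543, 543]
t=22: [669, 669, 669, 669, 669, 669]
t=23: [484, 484, 484, 484, 484, 484]
t=24: [709, 709, 709, 709, 709, 709]
t=25: [426, 426, 426, 426, 426, 426]
t=26: [624, 624, 624, 624, 624, 624]
t=27: [550, 550, 550, 550, 550, 550]
t=28: [659, 659, 659, 659, 659, 659]
t=29: [499, 499, 499, 499, 499, 499]
t=30: [731, 731, 731, 731, 731, 731]
t=31: [394, 394, 394, 394, 394, 394]
t=32: [577, 577, 577, 577, 577, 577]
t=33: [619, 619, 619, 619, 619, 619]
t=34: [558, 558, 558, 558, 558, 558]
t=35: [647, 647, 647, 647, 647, 647]
t=36: [517, 517, 517, 517, 517, 517]
t=37: [707, 707, 707, 707, 707, 707]
t=38: [429, 429, 429, 429, 429, 429]
t=39: [628, 628, 628, 628, 628, 628]
t=40: [544, 544, 544, 544, 544, 544]
t=41: [668, 668, 668, 668, 668, 668]
t=42: [486, 486, 486, 486, 486, 486]
t=43: [711, 711, 711, 711, 711, 711]
t=44: [423, 423, 423, 423, 423, 423]
t=45: [619, 619, 619, 619, 619, 619]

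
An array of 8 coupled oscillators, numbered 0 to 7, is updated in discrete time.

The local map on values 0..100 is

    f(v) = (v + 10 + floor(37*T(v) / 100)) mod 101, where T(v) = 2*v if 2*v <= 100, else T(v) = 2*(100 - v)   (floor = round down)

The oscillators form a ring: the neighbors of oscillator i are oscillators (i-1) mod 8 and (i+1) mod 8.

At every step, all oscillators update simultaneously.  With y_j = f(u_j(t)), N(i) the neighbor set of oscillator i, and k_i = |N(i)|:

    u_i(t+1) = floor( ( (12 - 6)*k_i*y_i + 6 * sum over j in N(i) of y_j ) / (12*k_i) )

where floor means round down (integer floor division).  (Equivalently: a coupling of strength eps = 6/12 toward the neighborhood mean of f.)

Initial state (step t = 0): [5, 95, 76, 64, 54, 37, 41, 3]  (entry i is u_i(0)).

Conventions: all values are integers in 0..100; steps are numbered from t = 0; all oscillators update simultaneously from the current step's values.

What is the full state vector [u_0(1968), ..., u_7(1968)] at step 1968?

Answer: [93, 93, 93, 93, 93, 93, 93, 93]
Key observation: The state at step 21, [7, 7, 7, 7, 7, 7, 7, 7], reappears at step 25: the system is in a cycle of period 4 from step 21 on.  Therefore the state at step 1968 equals the state at step 21 + ((1968 - 21) mod 4) = 24, which is [93, 93, 93, 93, 93, 93, 93, 93].

Derivation:
t=0: [5, 95, 76, 64, 54, 37, 41, 3]
t=1: [14, 8, 27, 75, 92, 81, 62, 32]
t=2: [39, 34, 34, 16, 4, 28, 67, 66]
t=3: [55, 71, 61, 39, 31, 33, 14, 19]
t=4: [60, 49, 69, 79, 67, 57, 44, 54]
t=5: [97, 72, 24, 1, 25, 70, 92, 95]
t=6: [6, 15, 28, 31, 29, 15, 5, 7]
t=7: [24, 37, 53, 61, 54, 37, 23, 20]
t=8: [55, 74, 91, 98, 92, 74, 54, 47]
t=9: [72, 27, 5, 7, 5, 27, 72, 94]
t=10: [16, 32, 28, 20, 28, 32, 16, 4]
t=11: [38, 56, 56, 51, 56, 56, 38, 26]
t=12: [76, 92, 97, 97, 97, 92, 76, 65]
t=13: [27, 5, 7, 8, 7, 5, 27, 51]
t=14: [56, 28, 21, 22, 21, 28, 56, 76]
t=15: [64, 65, 49, 47, 49, 65, 64, 50]
t=16: [99, 98, 95, 93, 95, 98, 99, 98]
t=17: [8, 7, 7, 7, 7, 7, 8, 8]
t=18: [22, 22, 22, 22, 22, 22, 22, 23]
t=19: [48, 48, 48, 48, 48, 48, 48, 49]
t=20: [93, 93, 93, 93, 93, 93, 93, 94]
t=21: [7, 7, 7, 7, 7, 7, 7, 7]
t=22: [22, 22, 22, 22, 22, 22, 22, 22]
t=23: [48, 48, 48, 48, 48, 48, 48, 48]
t=24: [93, 93, 93, 93, 93, 93, 93, 93]
t=25: [7, 7, 7, 7, 7, 7, 7, 7]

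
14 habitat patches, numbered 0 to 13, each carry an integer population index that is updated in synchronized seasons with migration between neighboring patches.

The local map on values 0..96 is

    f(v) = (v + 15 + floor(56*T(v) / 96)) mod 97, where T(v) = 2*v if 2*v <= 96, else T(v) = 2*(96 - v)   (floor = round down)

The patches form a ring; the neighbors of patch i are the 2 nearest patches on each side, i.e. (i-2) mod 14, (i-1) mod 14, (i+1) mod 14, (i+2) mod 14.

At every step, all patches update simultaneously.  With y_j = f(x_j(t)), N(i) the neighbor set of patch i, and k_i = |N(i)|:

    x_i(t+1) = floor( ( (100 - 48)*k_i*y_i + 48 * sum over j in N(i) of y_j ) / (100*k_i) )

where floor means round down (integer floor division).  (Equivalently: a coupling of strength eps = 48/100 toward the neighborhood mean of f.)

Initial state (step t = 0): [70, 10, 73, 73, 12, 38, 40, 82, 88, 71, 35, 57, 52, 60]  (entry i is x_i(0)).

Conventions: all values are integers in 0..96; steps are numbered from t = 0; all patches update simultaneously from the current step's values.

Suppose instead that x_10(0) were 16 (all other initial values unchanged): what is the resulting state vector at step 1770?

Simulating step by step:
t=0: [70, 10, 73, 73, 12, 38, 40, 82, 88, 71, 16, 57, 52, 60]
t=1: [20, 27, 22, 20, 25, 9, 10, 12, 18, 21, 34, 23, 23, 21]
t=2: [61, 66, 63, 58, 58, 42, 42, 43, 55, 60, 74, 65, 65, 62]
t=3: [19, 19, 19, 18, 17, 11, 11, 12, 17, 18, 18, 18, 18, 19]
t=4: [55, 55, 55, 52, 48, 41, 41, 43, 48, 52, 53, 54, 54, 55]
t=5: [20, 20, 20, 19, 17, 10, 10, 12, 18, 19, 21, 20, 20, 20]
t=6: [58, 57, 56, 53, 48, 40, 40, 43, 51, 54, 58, 58, 58, 58]
t=7: [20, 20, 20, 18, 17, 9, 9, 11, 17, 19, 20, 20, 20, 20]
t=8: [58, 57, 56, 52, 48, 38, 38, 40, 48, 53, 56, 57, 58, 58]
t=9: [20, 20, 20, 18, 16, 5, 5, 7, 16, 18, 20, 20, 20, 20]
t=10: [58, 57, 56, 50, 44, 31, 31, 33, 45, 51, 56, 57, 58, 58]
t=11: [20, 20, 19, 27, 31, 66, 66, 68, 32, 27, 19, 20, 20, 20]
t=12: [57, 59, 61, 63, 62, 32, 34, 32, 63, 63, 61, 59, 57, 58]
t=13: [19, 19, 19, 26, 35, 68, 70, 68, 35, 26, 19, 19, 19, 20]
t=14: [56, 58, 61, 63, 66, 33, 35, 33, 66, 63, 61, 58, 56, 57]
t=15: [19, 19, 19, 27, 35, 70, 72, 70, 35, 27, 19, 19, 19, 20]
t=16: [56, 58, 62, 64, 66, 33, 35, 33, 66, 64, 62, 58, 56, 57]
t=17: [19, 19, 19, 27, 35, 70, 72, 70, 35, 27, 19, 19, 19, 20]

Answer: [56, 58, 62, 64, 66, 33, 35, 33, 66, 64, 62, 58, 56, 57]
Key observation: The state at step 15, [19, 19, 19, 27, 35, 70, 72, 70, 35, 27, 19, 19, 19, 20], reappears at step 17: the system is in a cycle of period 2 from step 15 on.  Therefore the state at step 1770 equals the state at step 15 + ((1770 - 15) mod 2) = 16, which is [56, 58, 62, 64, 66, 33, 35, 33, 66, 64, 62, 58, 56, 57].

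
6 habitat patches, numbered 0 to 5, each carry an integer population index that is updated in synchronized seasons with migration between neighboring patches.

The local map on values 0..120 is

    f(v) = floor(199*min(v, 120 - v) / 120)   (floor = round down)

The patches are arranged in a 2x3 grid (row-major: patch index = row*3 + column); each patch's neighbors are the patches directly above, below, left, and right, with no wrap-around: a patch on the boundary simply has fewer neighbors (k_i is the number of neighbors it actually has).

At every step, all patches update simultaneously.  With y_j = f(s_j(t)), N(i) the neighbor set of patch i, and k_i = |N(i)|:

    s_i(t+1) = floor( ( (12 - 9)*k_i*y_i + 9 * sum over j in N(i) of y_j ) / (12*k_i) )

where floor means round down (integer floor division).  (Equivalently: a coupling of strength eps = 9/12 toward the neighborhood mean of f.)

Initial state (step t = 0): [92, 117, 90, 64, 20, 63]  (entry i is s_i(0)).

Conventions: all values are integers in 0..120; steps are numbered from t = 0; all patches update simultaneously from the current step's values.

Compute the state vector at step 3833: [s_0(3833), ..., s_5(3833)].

Answer: [79, 80, 81, 79, 80, 81]
Key observation: The state at step 11, [89, 90, 91, 89, 90, 91], reappears at step 19: the system is in a cycle of period 8 from step 11 on.  Therefore the state at step 3833 equals the state at step 11 + ((3833 - 11) mod 8) = 17, which is [79, 80, 81, 79, 80, 81].

Derivation:
t=0: [92, 117, 90, 64, 20, 63]
t=1: [47, 33, 49, 52, 55, 54]
t=2: [71, 75, 73, 84, 80, 86]
t=3: [70, 74, 68, 69, 63, 67]
t=4: [80, 84, 82, 87, 85, 89]
t=5: [58, 61, 57, 60, 55, 58]
t=6: [97, 94, 95, 94, 95, 93]
t=7: [41, 40, 42, 40, 42, 41]
t=8: [66, 67, 67, 67, 67, 68]
t=9: [87, 87, 86, 87, 86, 86]
t=10: [54, 55, 55, 54, 55, 56]
t=11: [89, 90, 91, 89, 90, 91]
t=12: [50, 49, 48, 50, 49, 48]
t=13: [81, 80, 79, 81, 80, 79]
t=14: [64, 65, 66, 64, 65, 66]
t=15: [91, 90, 89, 91, 90, 89]
t=16: [48, 49, 50, 48, 49, 50]
t=17: [79, 80, 81, 79, 80, 81]
t=18: [66, 65, 64, 66, 65, 64]
t=19: [89, 90, 91, 89, 90, 91]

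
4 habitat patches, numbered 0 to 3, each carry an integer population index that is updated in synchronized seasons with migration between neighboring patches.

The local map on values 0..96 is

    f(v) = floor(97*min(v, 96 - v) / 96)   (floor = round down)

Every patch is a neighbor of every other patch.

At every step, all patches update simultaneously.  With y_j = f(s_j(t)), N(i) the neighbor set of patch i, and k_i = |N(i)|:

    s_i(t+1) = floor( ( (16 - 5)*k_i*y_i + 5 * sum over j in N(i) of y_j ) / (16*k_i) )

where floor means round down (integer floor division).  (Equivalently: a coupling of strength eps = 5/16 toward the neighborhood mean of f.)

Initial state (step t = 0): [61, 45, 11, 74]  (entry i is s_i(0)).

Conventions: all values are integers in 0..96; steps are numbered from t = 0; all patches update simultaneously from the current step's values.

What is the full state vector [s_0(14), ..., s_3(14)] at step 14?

Answer: [25, 25, 25, 25]

Derivation:
t=0: [61, 45, 11, 74]
t=1: [32, 38, 18, 24]
t=2: [30, 33, 22, 25]
t=3: [28, 30, 24, 26]
t=4: [27, 28, 25, 26]
t=5: [26, 27, 25, 26]
t=6: [26, 26, 25, 26]
t=7: [25, 25, 25, 25]
t=8: [25, 25, 25, 25]
t=9: [25, 25, 25, 25]
t=10: [25, 25, 25, 25]
t=11: [25, 25, 25, 25]
t=12: [25, 25, 25, 25]
t=13: [25, 25, 25, 25]
t=14: [25, 25, 25, 25]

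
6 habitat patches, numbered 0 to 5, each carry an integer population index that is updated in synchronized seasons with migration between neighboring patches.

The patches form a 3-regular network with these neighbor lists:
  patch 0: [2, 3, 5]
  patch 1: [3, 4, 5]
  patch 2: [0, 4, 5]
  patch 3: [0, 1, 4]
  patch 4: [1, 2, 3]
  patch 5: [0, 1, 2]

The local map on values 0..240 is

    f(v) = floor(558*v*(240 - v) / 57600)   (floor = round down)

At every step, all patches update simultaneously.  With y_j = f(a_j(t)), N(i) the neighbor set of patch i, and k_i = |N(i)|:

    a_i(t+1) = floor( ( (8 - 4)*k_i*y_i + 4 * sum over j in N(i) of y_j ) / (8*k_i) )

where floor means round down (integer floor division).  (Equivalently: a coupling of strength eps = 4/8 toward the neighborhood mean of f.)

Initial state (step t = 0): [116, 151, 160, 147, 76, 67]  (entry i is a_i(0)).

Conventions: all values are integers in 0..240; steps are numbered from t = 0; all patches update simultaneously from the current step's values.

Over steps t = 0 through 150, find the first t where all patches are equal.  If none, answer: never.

Simulating step by step:
t=0: [116, 151, 160, 147, 76, 67]  (not all equal)
t=1: [130, 125, 123, 130, 124, 121]  (not all equal)
t=2: [138, 138, 138, 138, 138, 138]  (all equal)

Answer: 2
Key observation: Synchronization is absorbing here: once all patches are equal they stay equal, and step 2 is the first all-equal step.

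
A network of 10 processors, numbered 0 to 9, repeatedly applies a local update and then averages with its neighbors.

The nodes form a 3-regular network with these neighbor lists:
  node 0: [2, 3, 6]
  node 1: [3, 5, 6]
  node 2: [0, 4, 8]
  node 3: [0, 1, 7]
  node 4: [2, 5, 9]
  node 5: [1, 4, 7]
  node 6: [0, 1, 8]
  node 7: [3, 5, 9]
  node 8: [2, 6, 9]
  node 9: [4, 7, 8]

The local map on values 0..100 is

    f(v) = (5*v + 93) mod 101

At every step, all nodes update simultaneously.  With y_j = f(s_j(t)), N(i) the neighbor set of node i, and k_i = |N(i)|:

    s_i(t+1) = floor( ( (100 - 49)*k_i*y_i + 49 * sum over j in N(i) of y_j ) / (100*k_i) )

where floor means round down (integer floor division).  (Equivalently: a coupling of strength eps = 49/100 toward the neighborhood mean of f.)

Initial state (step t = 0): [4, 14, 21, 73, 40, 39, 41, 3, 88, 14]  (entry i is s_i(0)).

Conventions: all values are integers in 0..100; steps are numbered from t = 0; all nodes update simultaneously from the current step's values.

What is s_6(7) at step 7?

Answer: s_6(7) = 42

Derivation:
t=0: [4, 14, 21, 73, 40, 39, 41, 3, 88, 14]
t=1: [46, 70, 70, 40, 86, 69, 65, 36, 55, 52]
t=2: [33, 42, 36, 67, 29, 38, 27, 64, 49, 50]
t=3: [48, 21, 56, 22, 49, 48, 28, 28, 40, 33]
t=4: [31, 59, 61, 26, 43, 41, 51, 30, 72, 54]
t=5: [49, 69, 64, 38, 43, 70, 52, 49, 57, 46]
t=6: [40, 45, 23, 58, 13, 31, 49, 40, 51, 28]
t=7: [66, 33, 34, 72, 42, 50, 42, 72, 34, 47]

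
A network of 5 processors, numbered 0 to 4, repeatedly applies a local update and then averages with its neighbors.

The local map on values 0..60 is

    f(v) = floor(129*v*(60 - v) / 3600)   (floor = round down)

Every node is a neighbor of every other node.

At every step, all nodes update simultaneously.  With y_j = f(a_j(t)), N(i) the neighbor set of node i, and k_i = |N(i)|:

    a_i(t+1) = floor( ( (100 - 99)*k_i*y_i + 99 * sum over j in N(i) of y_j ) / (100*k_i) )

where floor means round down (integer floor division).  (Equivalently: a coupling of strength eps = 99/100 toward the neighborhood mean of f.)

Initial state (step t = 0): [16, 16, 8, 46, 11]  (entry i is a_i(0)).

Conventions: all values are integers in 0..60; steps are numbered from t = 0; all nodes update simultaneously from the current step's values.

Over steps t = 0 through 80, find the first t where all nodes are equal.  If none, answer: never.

Answer: 2
Key observation: Synchronization is absorbing here: once all nodes are equal they stay equal, and step 2 is the first all-equal step.

Derivation:
t=0: [16, 16, 8, 46, 11]  (not all equal)
t=1: [20, 20, 22, 20, 21]  (not all equal)
t=2: [28, 28, 28, 28, 28]  (all equal)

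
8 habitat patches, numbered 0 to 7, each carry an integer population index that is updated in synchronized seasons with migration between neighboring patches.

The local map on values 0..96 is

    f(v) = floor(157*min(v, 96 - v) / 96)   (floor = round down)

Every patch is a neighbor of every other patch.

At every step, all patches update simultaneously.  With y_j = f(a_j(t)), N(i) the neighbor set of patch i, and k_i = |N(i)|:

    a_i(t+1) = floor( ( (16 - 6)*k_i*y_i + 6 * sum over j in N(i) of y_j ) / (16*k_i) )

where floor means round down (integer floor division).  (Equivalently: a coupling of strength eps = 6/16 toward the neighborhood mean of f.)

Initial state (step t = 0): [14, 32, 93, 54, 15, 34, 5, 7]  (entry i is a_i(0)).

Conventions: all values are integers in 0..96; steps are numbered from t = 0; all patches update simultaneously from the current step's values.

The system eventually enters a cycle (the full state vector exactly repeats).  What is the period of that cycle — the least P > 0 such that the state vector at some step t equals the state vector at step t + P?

Simulating step by step:
t=0: [14, 32, 93, 54, 15, 34, 5, 7]
t=1: [25, 42, 15, 51, 26, 44, 17, 19]
t=2: [43, 59, 33, 61, 44, 60, 35, 37]
t=3: [66, 60, 56, 58, 66, 59, 58, 60]
t=4: [52, 57, 61, 60, 52, 59, 60, 57]
t=5: [67, 62, 59, 59, 67, 61, 59, 62]
t=6: [50, 55, 57, 57, 50, 56, 57, 55]
t=7: [71, 67, 64, 64, 71, 65, 64, 67]
t=8: [43, 47, 50, 50, 43, 48, 50, 47]
t=9: [71, 75, 74, 74, 71, 76, 74, 75]
t=10: [38, 34, 35, 35, 38, 33, 35, 34]
t=11: [59, 55, 57, 57, 59, 54, 57, 55]
t=12: [61, 65, 63, 63, 61, 66, 63, 65]
t=13: [55, 51, 52, 52, 55, 50, 52, 51]
t=14: [68, 72, 71, 71, 68, 73, 71, 72]
t=15: [43, 39, 40, 40, 43, 38, 40, 39]
t=16: [68, 64, 65, 65, 68, 63, 65, 64]
t=17: [46, 50, 49, 49, 46, 51, 49, 50]
t=18: [75, 75, 75, 75, 75, 73, 75, 75]
t=19: [34, 34, 34, 34, 34, 35, 34, 34]
t=20: [55, 55, 55, 55, 55, 56, 55, 55]
t=21: [66, 66, 66, 66, 66, 65, 66, 66]
t=22: [49, 49, 49, 49, 49, 49, 49, 49]
t=23: [76, 76, 76, 76, 76, 76, 76, 76]
t=24: [32, 32, 32, 32, 32, 32, 32, 32]
t=25: [52, 52, 52, 52, 52, 52, 52, 52]
t=26: [71, 71, 71, 71, 71, 71, 71, 71]
t=27: [40, 40, 40, 40, 40, 40, 40, 40]
t=28: [65, 65, 65, 65, 65, 65, 65, 65]
t=29: [50, 50, 50, 50, 50, 50, 50, 50]
t=30: [75, 75, 75, 75, 75, 75, 75, 75]
t=31: [34, 34, 34, 34, 34, 34, 34, 34]
t=32: [55, 55, 55, 55, 55, 55, 55, 55]
t=33: [67, 67, 67, 67, 67, 67, 67, 67]
t=34: [47, 47, 47, 47, 47, 47, 47, 47]
t=35: [76, 76, 76, 76, 76, 76, 76, 76]

Answer: 12
Key observation: The state at step 23, [76, 76, 76, 76, 76, 76, 76, 76], reappears at step 35 — and no state repeats earlier — so the cycle the system enters has period 12.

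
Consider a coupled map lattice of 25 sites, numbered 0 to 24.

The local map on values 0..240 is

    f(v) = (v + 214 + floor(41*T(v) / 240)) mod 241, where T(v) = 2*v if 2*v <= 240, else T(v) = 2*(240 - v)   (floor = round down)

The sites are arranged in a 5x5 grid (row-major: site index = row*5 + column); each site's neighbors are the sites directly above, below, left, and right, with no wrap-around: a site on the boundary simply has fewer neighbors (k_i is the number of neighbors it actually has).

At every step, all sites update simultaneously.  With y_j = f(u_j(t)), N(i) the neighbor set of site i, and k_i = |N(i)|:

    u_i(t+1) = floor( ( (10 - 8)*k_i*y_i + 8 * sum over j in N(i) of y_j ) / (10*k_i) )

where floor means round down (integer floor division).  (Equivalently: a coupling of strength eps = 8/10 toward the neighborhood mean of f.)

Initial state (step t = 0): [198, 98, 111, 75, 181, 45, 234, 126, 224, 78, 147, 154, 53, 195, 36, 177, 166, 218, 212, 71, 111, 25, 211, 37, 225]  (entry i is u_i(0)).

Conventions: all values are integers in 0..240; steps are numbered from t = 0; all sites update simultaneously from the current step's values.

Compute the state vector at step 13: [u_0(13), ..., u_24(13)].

Answer: [159, 159, 159, 159, 159, 159, 159, 159, 159, 159, 159, 159, 159, 159, 159, 159, 159, 159, 159, 159, 159, 159, 159, 159, 159]

Derivation:
t=0: [198, 98, 111, 75, 181, 45, 234, 126, 224, 78, 147, 154, 53, 195, 36, 177, 166, 218, 212, 71, 111, 25, 211, 37, 225]
t=1: [91, 158, 107, 147, 94, 151, 127, 142, 134, 121, 126, 144, 143, 128, 91, 150, 139, 158, 133, 125, 95, 128, 98, 161, 76]
t=2: [144, 124, 145, 125, 133, 129, 149, 138, 143, 116, 149, 143, 148, 133, 128, 132, 149, 140, 147, 110, 136, 121, 142, 117, 133]
t=3: [139, 147, 141, 145, 134, 149, 144, 149, 140, 140, 145, 152, 147, 146, 131, 148, 144, 150, 137, 139, 138, 145, 138, 143, 128]
t=4: [150, 148, 150, 146, 147, 149, 152, 149, 149, 144, 152, 150, 152, 147, 146, 148, 151, 148, 148, 142, 149, 147, 149, 144, 145]
t=5: [152, 153, 152, 152, 150, 154, 153, 153, 151, 151, 153, 154, 152, 152, 149, 153, 152, 153, 150, 150, 151, 152, 151, 151, 148]
t=6: [155, 155, 155, 154, 154, 155, 155, 154, 154, 153, 155, 155, 155, 154, 153, 154, 155, 154, 154, 152, 154, 154, 154, 153, 153]
t=7: [157, 157, 156, 156, 155, 157, 156, 156, 155, 155, 156, 157, 156, 156, 155, 156, 156, 156, 155, 155, 156, 156, 155, 155, 155]
t=8: [158, 157, 157, 157, 157, 157, 157, 157, 157, 157, 157, 157, 157, 157, 157, 157, 157, 157, 157, 157, 157, 157, 157, 157, 157]
t=9: [158, 158, 158, 158, 158, 158, 158, 158, 158, 158, 158, 158, 158, 158, 158, 158, 158, 158, 158, 158, 158, 158, 158, 158, 158]
t=10: [159, 159, 159, 159, 159, 159, 159, 159, 159, 159, 159, 159, 159, 159, 159, 159, 159, 159, 159, 159, 159, 159, 159, 159, 159]
t=11: [159, 159, 159, 159, 159, 159, 159, 159, 159, 159, 159, 159, 159, 159, 159, 159, 159, 159, 159, 159, 159, 159, 159, 159, 159]
t=12: [159, 159, 159, 159, 159, 159, 159, 159, 159, 159, 159, 159, 159, 159, 159, 159, 159, 159, 159, 159, 159, 159, 159, 159, 159]
t=13: [159, 159, 159, 159, 159, 159, 159, 159, 159, 159, 159, 159, 159, 159, 159, 159, 159, 159, 159, 159, 159, 159, 159, 159, 159]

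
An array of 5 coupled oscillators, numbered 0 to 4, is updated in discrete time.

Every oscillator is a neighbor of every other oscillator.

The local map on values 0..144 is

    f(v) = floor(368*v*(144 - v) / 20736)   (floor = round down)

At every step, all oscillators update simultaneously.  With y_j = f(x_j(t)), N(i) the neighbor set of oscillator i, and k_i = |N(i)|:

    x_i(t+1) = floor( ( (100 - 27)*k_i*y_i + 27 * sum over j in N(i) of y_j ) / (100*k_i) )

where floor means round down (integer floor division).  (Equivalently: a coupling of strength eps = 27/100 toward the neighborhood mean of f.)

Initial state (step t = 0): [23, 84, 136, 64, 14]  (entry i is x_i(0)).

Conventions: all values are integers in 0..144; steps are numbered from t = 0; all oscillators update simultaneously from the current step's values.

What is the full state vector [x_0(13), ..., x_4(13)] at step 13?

Simulating step by step:
t=0: [23, 84, 136, 64, 14]
t=1: [51, 77, 31, 78, 40]
t=2: [82, 87, 68, 87, 75]
t=3: [89, 88, 90, 88, 90]
t=4: [86, 86, 86, 86, 86]
t=5: [88, 88, 88, 88, 88]
t=6: [87, 87, 87, 87, 87]
t=7: [88, 88, 88, 88, 88]
t=8: [87, 87, 87, 87, 87]
t=9: [88, 88, 88, 88, 88]
t=10: [87, 87, 87, 87, 87]
t=11: [88, 88, 88, 88, 88]
t=12: [87, 87, 87, 87, 87]
t=13: [88, 88, 88, 88, 88]

Answer: [88, 88, 88, 88, 88]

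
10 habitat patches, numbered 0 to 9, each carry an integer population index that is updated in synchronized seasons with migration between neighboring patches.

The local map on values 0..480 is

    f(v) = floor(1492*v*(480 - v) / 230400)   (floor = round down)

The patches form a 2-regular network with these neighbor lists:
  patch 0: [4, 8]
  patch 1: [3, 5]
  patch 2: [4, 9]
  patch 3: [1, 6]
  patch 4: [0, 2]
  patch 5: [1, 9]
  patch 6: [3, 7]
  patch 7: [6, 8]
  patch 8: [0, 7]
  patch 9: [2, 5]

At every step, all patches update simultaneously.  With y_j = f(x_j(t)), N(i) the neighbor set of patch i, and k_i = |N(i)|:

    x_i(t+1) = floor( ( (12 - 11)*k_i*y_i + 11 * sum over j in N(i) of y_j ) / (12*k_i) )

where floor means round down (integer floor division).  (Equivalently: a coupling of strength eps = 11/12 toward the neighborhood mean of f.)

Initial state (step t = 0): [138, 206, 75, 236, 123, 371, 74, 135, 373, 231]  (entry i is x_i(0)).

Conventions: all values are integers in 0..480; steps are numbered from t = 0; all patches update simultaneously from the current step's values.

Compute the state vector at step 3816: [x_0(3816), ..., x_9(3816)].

Answer: [367, 367, 367, 367, 367, 367, 367, 367, 367, 367]
Key observation: The state at step 22, [367, 367, 367, 367, 367, 367, 367, 367, 367, 367], reappears at step 24: the system is in a cycle of period 2 from step 22 on.  Therefore the state at step 3816 equals the state at step 22 + ((3816 - 22) mod 2) = 22, which is [367, 367, 367, 367, 367, 367, 367, 367, 367, 367].

Derivation:
t=0: [138, 206, 75, 236, 123, 371, 74, 135, 373, 231]
t=1: [273, 320, 317, 287, 253, 359, 324, 232, 299, 240]
t=2: [360, 320, 368, 331, 351, 346, 361, 341, 366, 312]
t=3: [281, 311, 311, 305, 274, 332, 309, 276, 290, 287]
t=4: [360, 332, 359, 341, 352, 346, 353, 350, 362, 331]
t=5: [283, 304, 303, 304, 280, 316, 299, 283, 285, 292]
t=6: [360, 340, 357, 347, 354, 349, 353, 355, 360, 342]
t=7: [283, 297, 295, 298, 282, 305, 292, 284, 282, 291]
t=8: [361, 348, 358, 352, 357, 352, 355, 358, 360, 349]
t=9: [281, 291, 289, 291, 280, 296, 286, 282, 279, 287]
t=10: [362, 354, 359, 357, 359, 356, 358, 361, 361, 354]
t=11: [279, 284, 284, 284, 278, 287, 281, 279, 277, 283]
t=12: [363, 359, 361, 360, 361, 360, 361, 363, 363, 359]
t=13: [276, 279, 279, 279, 276, 280, 277, 276, 275, 278]
t=14: [364, 362, 363, 363, 363, 362, 363, 364, 364, 362]
t=15: [273, 275, 275, 275, 274, 276, 274, 273, 273, 275]
t=16: [365, 364, 365, 365, 365, 364, 365, 365, 365, 364]
t=17: [271, 272, 271, 271, 271, 273, 271, 271, 271, 272]
t=18: [366, 365, 366, 366, 366, 365, 366, 366, 366, 365]
t=19: [270, 270, 270, 270, 270, 271, 270, 270, 270, 270]
t=20: [367, 366, 367, 367, 367, 366, 367, 367, 367, 366]
t=21: [268, 269, 268, 268, 268, 270, 268, 268, 268, 269]
t=22: [367, 367, 367, 367, 367, 367, 367, 367, 367, 367]
t=23: [268, 268, 268, 268, 268, 268, 268, 268, 268, 268]
t=24: [367, 367, 367, 367, 367, 367, 367, 367, 367, 367]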